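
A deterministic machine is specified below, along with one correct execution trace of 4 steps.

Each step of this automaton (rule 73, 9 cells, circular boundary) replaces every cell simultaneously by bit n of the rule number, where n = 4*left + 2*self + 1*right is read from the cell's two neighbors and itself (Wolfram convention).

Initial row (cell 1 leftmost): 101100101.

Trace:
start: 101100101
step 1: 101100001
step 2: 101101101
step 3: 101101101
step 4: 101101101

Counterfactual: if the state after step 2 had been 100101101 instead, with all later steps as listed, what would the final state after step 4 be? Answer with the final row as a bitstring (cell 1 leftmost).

state after step 2 := 100101101
step 3: 100001101
step 4: 101101101

101101101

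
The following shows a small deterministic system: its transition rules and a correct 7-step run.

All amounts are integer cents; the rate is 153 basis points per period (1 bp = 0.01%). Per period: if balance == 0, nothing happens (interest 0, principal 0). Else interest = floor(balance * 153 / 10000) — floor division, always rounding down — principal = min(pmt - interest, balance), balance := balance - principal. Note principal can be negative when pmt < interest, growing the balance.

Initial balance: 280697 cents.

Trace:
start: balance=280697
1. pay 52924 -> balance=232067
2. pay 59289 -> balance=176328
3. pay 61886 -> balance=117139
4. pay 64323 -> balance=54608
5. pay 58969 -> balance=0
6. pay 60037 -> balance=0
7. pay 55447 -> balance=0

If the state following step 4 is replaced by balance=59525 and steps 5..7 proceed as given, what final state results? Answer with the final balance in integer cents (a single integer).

0

state after step 4 := balance=59525
5. pay 58969 -> balance=1466
6. pay 60037 -> balance=0
7. pay 55447 -> balance=0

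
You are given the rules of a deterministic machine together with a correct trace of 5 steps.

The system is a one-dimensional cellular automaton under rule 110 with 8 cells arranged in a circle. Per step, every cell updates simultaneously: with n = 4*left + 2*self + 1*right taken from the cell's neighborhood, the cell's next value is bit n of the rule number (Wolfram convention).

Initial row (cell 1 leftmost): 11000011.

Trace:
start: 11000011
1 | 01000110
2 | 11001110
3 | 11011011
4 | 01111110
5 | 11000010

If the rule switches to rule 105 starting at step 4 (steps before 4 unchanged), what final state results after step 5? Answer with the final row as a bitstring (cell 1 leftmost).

01000010

(re-executing steps 4..5 under rule 105; state before step 4: 11011011)
4 | 01111110
5 | 01000010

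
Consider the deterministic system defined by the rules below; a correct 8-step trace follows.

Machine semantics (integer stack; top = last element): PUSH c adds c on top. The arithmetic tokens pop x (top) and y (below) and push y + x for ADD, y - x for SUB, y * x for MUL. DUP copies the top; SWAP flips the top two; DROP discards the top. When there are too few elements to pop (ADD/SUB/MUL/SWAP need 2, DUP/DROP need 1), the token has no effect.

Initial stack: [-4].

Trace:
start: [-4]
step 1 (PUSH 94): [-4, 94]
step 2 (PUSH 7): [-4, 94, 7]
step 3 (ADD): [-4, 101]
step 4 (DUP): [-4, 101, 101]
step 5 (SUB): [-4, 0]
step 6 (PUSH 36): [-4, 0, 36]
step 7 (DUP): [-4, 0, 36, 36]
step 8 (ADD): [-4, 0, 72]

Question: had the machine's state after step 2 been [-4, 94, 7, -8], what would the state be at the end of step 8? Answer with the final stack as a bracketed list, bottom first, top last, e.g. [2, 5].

[-4, 94, 0, 72]

state after step 2 := [-4, 94, 7, -8]
step 3 (ADD): [-4, 94, -1]
step 4 (DUP): [-4, 94, -1, -1]
step 5 (SUB): [-4, 94, 0]
step 6 (PUSH 36): [-4, 94, 0, 36]
step 7 (DUP): [-4, 94, 0, 36, 36]
step 8 (ADD): [-4, 94, 0, 72]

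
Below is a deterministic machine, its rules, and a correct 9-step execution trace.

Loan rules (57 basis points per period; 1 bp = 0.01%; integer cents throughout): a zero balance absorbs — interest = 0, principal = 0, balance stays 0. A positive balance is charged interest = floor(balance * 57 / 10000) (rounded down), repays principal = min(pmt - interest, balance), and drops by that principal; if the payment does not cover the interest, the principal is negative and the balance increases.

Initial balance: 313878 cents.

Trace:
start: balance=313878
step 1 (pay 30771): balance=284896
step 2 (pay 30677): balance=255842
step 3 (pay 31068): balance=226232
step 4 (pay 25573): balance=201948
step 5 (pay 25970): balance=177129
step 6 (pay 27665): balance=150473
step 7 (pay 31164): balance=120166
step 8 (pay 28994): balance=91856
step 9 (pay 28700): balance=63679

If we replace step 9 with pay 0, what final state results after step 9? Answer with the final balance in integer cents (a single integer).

92379

(re-executing from step 9 with the substitution; state before step 9: balance=91856)
step 9 (pay 0): balance=92379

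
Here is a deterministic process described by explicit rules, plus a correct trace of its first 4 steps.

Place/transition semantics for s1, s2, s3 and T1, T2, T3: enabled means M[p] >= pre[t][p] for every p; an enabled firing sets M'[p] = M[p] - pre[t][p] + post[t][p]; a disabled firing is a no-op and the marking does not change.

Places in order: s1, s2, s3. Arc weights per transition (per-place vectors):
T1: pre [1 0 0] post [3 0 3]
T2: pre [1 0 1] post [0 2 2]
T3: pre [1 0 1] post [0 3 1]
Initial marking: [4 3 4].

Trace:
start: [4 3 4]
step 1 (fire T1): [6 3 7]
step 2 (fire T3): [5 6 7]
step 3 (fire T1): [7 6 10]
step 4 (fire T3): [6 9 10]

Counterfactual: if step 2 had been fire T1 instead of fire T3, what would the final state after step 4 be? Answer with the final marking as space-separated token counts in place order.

(re-executing from step 2 with the substitution; state before step 2: [6 3 7])
step 2 (fire T1): [8 3 10]
step 3 (fire T1): [10 3 13]
step 4 (fire T3): [9 6 13]

9 6 13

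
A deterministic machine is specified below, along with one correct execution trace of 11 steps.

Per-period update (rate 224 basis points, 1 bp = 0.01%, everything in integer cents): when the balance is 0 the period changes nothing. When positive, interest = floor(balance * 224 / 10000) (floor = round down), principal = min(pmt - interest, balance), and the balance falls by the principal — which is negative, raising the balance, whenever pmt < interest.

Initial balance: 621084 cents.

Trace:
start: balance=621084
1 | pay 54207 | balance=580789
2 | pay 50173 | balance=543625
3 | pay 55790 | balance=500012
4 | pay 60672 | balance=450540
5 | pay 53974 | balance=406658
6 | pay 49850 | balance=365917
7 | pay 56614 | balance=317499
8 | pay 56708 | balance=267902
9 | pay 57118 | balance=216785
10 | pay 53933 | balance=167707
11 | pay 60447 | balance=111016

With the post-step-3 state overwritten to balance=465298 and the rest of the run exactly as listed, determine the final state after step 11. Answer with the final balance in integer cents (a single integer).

69571

state after step 3 := balance=465298
4 | pay 60672 | balance=415048
5 | pay 53974 | balance=370371
6 | pay 49850 | balance=328817
7 | pay 56614 | balance=279568
8 | pay 56708 | balance=229122
9 | pay 57118 | balance=177136
10 | pay 53933 | balance=127170
11 | pay 60447 | balance=69571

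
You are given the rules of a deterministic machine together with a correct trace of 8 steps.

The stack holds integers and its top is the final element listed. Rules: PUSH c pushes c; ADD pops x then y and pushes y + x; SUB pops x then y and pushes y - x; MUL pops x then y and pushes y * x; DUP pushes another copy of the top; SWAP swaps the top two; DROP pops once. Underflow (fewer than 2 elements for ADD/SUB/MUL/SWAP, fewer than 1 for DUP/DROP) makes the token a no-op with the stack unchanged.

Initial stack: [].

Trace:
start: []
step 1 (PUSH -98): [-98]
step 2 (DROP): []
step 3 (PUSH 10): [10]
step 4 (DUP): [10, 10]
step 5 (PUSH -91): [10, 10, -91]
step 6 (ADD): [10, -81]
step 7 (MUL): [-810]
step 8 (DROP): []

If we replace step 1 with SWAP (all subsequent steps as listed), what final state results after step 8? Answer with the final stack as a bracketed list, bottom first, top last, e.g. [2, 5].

(re-executing from step 1 with the substitution; state before step 1: [])
step 1 (SWAP): []
step 2 (DROP): []
step 3 (PUSH 10): [10]
step 4 (DUP): [10, 10]
step 5 (PUSH -91): [10, 10, -91]
step 6 (ADD): [10, -81]
step 7 (MUL): [-810]
step 8 (DROP): []

[]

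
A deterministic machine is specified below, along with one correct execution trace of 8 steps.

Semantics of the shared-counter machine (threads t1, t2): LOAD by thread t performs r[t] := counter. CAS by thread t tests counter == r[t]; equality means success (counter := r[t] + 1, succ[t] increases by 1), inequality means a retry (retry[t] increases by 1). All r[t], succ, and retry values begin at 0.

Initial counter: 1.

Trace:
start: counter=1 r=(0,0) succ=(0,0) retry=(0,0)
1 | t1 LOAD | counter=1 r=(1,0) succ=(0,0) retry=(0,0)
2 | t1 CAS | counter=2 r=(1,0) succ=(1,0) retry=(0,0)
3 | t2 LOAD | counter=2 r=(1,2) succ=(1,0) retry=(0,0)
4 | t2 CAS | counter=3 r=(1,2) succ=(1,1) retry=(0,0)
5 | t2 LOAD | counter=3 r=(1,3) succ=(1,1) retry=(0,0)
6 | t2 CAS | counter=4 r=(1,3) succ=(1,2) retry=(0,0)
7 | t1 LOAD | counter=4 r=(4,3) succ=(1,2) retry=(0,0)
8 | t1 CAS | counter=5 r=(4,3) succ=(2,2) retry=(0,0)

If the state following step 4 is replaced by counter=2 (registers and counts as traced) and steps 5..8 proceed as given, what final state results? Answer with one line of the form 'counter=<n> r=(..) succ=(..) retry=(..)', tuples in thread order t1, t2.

state after step 4 := counter=2 r=(1,2) succ=(1,1) retry=(0,0)
5 | t2 LOAD | counter=2 r=(1,2) succ=(1,1) retry=(0,0)
6 | t2 CAS | counter=3 r=(1,2) succ=(1,2) retry=(0,0)
7 | t1 LOAD | counter=3 r=(3,2) succ=(1,2) retry=(0,0)
8 | t1 CAS | counter=4 r=(3,2) succ=(2,2) retry=(0,0)

counter=4 r=(3,2) succ=(2,2) retry=(0,0)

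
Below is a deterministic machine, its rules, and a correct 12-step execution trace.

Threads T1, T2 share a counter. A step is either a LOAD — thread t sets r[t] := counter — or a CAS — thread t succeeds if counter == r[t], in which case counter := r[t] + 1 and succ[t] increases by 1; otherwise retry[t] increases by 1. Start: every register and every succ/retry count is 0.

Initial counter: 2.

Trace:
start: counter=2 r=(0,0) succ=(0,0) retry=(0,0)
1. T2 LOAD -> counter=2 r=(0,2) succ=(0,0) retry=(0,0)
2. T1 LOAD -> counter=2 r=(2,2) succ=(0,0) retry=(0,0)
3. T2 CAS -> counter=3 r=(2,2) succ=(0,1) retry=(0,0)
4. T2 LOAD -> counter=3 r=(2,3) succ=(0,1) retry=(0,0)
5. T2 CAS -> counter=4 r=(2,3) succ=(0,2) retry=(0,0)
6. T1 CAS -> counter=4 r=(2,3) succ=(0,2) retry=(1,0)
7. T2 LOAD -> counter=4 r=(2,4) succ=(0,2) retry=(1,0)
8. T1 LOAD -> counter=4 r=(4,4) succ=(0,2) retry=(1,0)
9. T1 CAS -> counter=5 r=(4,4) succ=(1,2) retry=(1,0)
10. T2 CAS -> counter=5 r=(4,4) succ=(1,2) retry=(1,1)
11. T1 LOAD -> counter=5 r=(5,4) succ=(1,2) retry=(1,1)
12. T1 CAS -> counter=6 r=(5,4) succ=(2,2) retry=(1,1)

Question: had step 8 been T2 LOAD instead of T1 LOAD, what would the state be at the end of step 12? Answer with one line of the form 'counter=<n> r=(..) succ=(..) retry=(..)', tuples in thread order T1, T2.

(re-executing from step 8 with the substitution; state before step 8: counter=4 r=(2,4) succ=(0,2) retry=(1,0))
8. T2 LOAD -> counter=4 r=(2,4) succ=(0,2) retry=(1,0)
9. T1 CAS -> counter=4 r=(2,4) succ=(0,2) retry=(2,0)
10. T2 CAS -> counter=5 r=(2,4) succ=(0,3) retry=(2,0)
11. T1 LOAD -> counter=5 r=(5,4) succ=(0,3) retry=(2,0)
12. T1 CAS -> counter=6 r=(5,4) succ=(1,3) retry=(2,0)

counter=6 r=(5,4) succ=(1,3) retry=(2,0)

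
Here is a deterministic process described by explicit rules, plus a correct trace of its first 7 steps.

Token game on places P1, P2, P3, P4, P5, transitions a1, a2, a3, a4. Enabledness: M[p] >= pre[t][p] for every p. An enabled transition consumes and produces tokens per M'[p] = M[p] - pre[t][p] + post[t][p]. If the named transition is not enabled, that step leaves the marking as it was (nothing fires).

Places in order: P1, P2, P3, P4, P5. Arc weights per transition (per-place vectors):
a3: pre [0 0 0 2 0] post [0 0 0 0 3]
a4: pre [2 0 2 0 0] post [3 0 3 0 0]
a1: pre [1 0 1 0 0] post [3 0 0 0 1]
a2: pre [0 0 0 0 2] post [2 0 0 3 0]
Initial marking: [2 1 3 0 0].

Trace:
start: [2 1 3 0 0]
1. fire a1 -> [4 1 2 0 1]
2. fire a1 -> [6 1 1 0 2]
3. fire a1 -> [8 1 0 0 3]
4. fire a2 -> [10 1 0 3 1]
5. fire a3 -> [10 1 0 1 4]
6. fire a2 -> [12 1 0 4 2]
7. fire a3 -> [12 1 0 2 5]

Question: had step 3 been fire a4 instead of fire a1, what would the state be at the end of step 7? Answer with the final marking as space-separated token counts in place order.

10 1 1 2 4

(re-executing from step 3 with the substitution; state before step 3: [6 1 1 0 2])
3. fire a4 -> [6 1 1 0 2]
4. fire a2 -> [8 1 1 3 0]
5. fire a3 -> [8 1 1 1 3]
6. fire a2 -> [10 1 1 4 1]
7. fire a3 -> [10 1 1 2 4]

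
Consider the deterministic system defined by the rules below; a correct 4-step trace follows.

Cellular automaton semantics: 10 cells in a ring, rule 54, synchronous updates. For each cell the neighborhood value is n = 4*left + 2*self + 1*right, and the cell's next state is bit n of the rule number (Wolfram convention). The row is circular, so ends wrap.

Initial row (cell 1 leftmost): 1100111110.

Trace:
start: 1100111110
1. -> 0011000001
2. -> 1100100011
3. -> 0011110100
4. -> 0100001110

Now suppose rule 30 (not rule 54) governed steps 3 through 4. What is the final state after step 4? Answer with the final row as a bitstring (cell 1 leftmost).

(re-executing steps 3..4 under rule 30; state before step 3: 1100100011)
3. -> 0011110110
4. -> 0110000101

0110000101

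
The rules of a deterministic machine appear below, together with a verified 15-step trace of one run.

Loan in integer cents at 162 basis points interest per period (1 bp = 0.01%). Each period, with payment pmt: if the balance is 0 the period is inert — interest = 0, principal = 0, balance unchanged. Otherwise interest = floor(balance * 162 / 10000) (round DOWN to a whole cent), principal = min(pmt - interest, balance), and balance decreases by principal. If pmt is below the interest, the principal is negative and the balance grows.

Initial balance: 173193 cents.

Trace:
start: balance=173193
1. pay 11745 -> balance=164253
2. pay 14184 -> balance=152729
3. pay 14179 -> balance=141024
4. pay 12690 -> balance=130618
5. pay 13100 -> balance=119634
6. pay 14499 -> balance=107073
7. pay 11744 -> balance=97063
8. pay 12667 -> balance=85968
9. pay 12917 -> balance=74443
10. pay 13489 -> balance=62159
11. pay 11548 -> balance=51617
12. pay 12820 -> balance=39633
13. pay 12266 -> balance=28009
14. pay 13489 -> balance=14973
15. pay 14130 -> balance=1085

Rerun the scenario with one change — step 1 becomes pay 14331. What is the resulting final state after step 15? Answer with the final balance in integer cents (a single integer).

(re-executing from step 1 with the substitution; state before step 1: balance=173193)
1. pay 14331 -> balance=161667
2. pay 14184 -> balance=150102
3. pay 14179 -> balance=138354
4. pay 12690 -> balance=127905
5. pay 13100 -> balance=116877
6. pay 14499 -> balance=104271
7. pay 11744 -> balance=94216
8. pay 12667 -> balance=83075
9. pay 12917 -> balance=71503
10. pay 13489 -> balance=59172
11. pay 11548 -> balance=48582
12. pay 12820 -> balance=36549
13. pay 12266 -> balance=24875
14. pay 13489 -> balance=11788
15. pay 14130 -> balance=0

0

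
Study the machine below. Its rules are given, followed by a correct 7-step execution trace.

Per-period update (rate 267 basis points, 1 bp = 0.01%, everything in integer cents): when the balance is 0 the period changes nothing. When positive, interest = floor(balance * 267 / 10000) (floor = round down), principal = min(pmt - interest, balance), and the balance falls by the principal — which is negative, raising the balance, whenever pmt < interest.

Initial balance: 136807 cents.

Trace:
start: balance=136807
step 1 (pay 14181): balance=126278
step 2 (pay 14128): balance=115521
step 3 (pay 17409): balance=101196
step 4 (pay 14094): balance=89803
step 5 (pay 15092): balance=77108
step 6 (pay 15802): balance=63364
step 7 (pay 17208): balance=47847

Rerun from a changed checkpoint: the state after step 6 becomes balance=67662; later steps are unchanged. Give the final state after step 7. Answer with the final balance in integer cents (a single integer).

state after step 6 := balance=67662
step 7 (pay 17208): balance=52260

52260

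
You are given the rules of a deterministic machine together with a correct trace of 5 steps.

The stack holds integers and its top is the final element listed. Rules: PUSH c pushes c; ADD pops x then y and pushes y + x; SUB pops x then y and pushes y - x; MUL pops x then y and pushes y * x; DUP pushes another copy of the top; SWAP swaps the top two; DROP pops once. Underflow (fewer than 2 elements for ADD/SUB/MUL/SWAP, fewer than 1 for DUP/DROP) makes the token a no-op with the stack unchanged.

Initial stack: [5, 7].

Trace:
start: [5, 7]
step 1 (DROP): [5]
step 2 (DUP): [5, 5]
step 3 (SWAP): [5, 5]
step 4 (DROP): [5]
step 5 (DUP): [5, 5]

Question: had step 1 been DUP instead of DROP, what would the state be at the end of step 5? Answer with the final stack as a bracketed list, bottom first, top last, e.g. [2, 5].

[5, 7, 7, 7]

(re-executing from step 1 with the substitution; state before step 1: [5, 7])
step 1 (DUP): [5, 7, 7]
step 2 (DUP): [5, 7, 7, 7]
step 3 (SWAP): [5, 7, 7, 7]
step 4 (DROP): [5, 7, 7]
step 5 (DUP): [5, 7, 7, 7]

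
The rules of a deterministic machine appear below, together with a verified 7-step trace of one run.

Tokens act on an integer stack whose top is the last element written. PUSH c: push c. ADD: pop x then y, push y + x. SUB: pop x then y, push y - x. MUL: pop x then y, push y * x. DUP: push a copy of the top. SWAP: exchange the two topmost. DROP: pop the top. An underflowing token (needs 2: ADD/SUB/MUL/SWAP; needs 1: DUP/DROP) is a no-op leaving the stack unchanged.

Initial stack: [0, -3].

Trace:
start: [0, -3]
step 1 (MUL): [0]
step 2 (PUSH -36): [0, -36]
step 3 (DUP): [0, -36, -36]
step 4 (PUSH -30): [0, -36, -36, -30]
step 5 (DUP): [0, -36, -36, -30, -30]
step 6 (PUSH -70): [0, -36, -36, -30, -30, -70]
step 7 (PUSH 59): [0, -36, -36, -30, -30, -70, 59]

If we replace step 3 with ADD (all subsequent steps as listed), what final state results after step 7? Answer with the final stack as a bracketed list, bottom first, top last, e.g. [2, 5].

(re-executing from step 3 with the substitution; state before step 3: [0, -36])
step 3 (ADD): [-36]
step 4 (PUSH -30): [-36, -30]
step 5 (DUP): [-36, -30, -30]
step 6 (PUSH -70): [-36, -30, -30, -70]
step 7 (PUSH 59): [-36, -30, -30, -70, 59]

[-36, -30, -30, -70, 59]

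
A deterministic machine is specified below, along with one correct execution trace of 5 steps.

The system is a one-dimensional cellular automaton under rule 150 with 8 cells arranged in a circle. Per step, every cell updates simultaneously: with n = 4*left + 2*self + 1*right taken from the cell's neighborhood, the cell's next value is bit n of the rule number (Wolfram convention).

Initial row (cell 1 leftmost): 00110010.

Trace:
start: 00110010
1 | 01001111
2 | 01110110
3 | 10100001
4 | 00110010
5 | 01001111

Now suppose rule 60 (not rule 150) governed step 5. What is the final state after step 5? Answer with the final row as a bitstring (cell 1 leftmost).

(re-executing step 5 under rule 60; state before step 5: 00110010)
5 | 00101011

00101011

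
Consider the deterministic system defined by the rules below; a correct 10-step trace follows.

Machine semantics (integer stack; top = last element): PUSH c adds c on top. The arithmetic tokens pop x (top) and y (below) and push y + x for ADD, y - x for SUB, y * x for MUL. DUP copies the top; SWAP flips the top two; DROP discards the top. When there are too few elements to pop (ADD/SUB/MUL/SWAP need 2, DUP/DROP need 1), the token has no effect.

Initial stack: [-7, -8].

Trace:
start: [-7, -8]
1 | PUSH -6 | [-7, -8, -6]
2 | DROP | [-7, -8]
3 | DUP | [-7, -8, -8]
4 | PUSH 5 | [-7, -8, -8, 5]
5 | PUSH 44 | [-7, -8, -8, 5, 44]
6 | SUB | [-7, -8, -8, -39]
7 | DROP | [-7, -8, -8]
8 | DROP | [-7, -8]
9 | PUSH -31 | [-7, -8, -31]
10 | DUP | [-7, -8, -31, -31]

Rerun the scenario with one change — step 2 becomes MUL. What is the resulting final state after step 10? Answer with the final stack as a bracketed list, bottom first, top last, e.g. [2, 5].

(re-executing from step 2 with the substitution; state before step 2: [-7, -8, -6])
2 | MUL | [-7, 48]
3 | DUP | [-7, 48, 48]
4 | PUSH 5 | [-7, 48, 48, 5]
5 | PUSH 44 | [-7, 48, 48, 5, 44]
6 | SUB | [-7, 48, 48, -39]
7 | DROP | [-7, 48, 48]
8 | DROP | [-7, 48]
9 | PUSH -31 | [-7, 48, -31]
10 | DUP | [-7, 48, -31, -31]

[-7, 48, -31, -31]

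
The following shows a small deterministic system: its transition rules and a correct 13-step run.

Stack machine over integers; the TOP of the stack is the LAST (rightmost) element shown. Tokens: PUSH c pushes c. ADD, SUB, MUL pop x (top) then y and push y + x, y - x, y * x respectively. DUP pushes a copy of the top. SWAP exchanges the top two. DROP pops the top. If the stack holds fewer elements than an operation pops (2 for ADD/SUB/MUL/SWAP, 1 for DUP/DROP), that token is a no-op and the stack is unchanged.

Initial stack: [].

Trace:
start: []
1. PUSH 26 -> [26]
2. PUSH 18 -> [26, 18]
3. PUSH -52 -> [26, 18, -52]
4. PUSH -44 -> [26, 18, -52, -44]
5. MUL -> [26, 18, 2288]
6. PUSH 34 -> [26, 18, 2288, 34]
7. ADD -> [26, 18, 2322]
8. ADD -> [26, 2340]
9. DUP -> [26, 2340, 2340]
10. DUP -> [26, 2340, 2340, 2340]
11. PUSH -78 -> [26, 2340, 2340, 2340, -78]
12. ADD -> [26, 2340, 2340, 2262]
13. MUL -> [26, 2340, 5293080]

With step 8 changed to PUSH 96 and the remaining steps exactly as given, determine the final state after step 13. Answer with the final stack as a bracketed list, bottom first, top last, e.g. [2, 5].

(re-executing from step 8 with the substitution; state before step 8: [26, 18, 2322])
8. PUSH 96 -> [26, 18, 2322, 96]
9. DUP -> [26, 18, 2322, 96, 96]
10. DUP -> [26, 18, 2322, 96, 96, 96]
11. PUSH -78 -> [26, 18, 2322, 96, 96, 96, -78]
12. ADD -> [26, 18, 2322, 96, 96, 18]
13. MUL -> [26, 18, 2322, 96, 1728]

[26, 18, 2322, 96, 1728]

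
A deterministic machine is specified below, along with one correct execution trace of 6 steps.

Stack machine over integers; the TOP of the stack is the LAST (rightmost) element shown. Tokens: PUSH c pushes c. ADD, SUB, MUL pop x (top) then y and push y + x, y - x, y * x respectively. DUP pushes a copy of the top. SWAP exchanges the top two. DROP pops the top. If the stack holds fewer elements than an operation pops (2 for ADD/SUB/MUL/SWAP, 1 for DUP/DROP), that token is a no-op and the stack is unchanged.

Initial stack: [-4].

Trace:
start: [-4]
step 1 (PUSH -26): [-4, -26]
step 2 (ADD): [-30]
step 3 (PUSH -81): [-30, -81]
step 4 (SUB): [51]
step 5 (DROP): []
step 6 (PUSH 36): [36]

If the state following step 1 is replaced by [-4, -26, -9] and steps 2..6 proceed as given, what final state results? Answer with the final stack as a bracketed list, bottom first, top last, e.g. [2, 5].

state after step 1 := [-4, -26, -9]
step 2 (ADD): [-4, -35]
step 3 (PUSH -81): [-4, -35, -81]
step 4 (SUB): [-4, 46]
step 5 (DROP): [-4]
step 6 (PUSH 36): [-4, 36]

[-4, 36]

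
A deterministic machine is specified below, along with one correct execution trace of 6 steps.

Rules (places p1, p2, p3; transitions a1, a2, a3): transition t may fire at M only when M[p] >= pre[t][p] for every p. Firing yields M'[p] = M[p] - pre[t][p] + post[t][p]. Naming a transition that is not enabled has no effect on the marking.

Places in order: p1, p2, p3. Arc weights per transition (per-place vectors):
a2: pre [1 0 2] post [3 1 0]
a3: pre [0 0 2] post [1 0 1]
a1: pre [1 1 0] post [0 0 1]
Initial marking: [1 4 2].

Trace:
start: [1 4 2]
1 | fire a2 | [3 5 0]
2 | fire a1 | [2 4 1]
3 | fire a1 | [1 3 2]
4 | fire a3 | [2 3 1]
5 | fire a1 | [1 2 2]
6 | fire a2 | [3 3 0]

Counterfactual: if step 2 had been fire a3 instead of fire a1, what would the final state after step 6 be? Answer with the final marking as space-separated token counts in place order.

3 4 0

(re-executing from step 2 with the substitution; state before step 2: [3 5 0])
2 | fire a3 | [3 5 0]
3 | fire a1 | [2 4 1]
4 | fire a3 | [2 4 1]
5 | fire a1 | [1 3 2]
6 | fire a2 | [3 4 0]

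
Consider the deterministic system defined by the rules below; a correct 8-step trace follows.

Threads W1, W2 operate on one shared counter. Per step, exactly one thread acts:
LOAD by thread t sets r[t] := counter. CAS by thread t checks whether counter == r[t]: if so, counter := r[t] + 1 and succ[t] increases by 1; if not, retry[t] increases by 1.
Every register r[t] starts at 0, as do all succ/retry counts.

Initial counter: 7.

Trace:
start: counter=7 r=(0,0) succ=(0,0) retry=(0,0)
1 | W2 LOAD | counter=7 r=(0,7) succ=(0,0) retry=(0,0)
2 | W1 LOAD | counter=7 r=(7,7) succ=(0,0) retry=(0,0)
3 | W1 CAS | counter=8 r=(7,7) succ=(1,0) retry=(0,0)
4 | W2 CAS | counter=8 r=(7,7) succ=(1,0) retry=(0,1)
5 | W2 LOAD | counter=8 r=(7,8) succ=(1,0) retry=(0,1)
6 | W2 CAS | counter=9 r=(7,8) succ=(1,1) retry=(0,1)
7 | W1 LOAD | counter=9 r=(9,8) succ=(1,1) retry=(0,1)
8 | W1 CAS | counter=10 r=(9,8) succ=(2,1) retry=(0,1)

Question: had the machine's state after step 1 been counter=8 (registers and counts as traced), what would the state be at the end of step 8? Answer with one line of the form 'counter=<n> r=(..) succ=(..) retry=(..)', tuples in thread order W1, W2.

state after step 1 := counter=8 r=(0,7) succ=(0,0) retry=(0,0)
2 | W1 LOAD | counter=8 r=(8,7) succ=(0,0) retry=(0,0)
3 | W1 CAS | counter=9 r=(8,7) succ=(1,0) retry=(0,0)
4 | W2 CAS | counter=9 r=(8,7) succ=(1,0) retry=(0,1)
5 | W2 LOAD | counter=9 r=(8,9) succ=(1,0) retry=(0,1)
6 | W2 CAS | counter=10 r=(8,9) succ=(1,1) retry=(0,1)
7 | W1 LOAD | counter=10 r=(10,9) succ=(1,1) retry=(0,1)
8 | W1 CAS | counter=11 r=(10,9) succ=(2,1) retry=(0,1)

counter=11 r=(10,9) succ=(2,1) retry=(0,1)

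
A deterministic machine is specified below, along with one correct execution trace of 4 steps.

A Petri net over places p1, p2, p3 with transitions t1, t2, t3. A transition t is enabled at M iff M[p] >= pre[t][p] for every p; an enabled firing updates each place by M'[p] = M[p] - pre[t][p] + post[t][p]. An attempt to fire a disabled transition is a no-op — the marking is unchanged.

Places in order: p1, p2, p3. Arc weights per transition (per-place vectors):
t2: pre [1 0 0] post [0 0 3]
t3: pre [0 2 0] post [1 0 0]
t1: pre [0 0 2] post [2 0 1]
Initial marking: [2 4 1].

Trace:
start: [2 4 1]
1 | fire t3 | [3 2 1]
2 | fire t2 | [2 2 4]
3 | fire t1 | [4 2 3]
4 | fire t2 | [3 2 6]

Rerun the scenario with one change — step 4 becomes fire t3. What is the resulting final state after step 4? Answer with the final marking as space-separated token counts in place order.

(re-executing from step 4 with the substitution; state before step 4: [4 2 3])
4 | fire t3 | [5 0 3]

5 0 3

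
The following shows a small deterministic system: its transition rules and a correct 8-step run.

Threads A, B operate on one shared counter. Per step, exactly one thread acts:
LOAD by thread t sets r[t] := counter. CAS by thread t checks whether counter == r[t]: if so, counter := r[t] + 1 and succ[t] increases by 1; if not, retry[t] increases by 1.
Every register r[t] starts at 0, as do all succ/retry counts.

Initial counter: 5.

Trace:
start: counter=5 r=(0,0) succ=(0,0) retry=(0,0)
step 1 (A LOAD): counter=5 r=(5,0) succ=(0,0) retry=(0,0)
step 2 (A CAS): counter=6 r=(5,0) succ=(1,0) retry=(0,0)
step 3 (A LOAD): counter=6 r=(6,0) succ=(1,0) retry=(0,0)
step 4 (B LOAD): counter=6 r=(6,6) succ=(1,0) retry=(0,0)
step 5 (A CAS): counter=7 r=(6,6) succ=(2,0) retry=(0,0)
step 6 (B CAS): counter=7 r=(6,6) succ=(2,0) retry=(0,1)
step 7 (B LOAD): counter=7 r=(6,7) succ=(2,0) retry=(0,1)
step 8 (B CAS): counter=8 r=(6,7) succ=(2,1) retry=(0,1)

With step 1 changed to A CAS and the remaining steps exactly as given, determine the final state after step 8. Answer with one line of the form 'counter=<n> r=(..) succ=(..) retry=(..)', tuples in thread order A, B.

(re-executing from step 1 with the substitution; state before step 1: counter=5 r=(0,0) succ=(0,0) retry=(0,0))
step 1 (A CAS): counter=5 r=(0,0) succ=(0,0) retry=(1,0)
step 2 (A CAS): counter=5 r=(0,0) succ=(0,0) retry=(2,0)
step 3 (A LOAD): counter=5 r=(5,0) succ=(0,0) retry=(2,0)
step 4 (B LOAD): counter=5 r=(5,5) succ=(0,0) retry=(2,0)
step 5 (A CAS): counter=6 r=(5,5) succ=(1,0) retry=(2,0)
step 6 (B CAS): counter=6 r=(5,5) succ=(1,0) retry=(2,1)
step 7 (B LOAD): counter=6 r=(5,6) succ=(1,0) retry=(2,1)
step 8 (B CAS): counter=7 r=(5,6) succ=(1,1) retry=(2,1)

counter=7 r=(5,6) succ=(1,1) retry=(2,1)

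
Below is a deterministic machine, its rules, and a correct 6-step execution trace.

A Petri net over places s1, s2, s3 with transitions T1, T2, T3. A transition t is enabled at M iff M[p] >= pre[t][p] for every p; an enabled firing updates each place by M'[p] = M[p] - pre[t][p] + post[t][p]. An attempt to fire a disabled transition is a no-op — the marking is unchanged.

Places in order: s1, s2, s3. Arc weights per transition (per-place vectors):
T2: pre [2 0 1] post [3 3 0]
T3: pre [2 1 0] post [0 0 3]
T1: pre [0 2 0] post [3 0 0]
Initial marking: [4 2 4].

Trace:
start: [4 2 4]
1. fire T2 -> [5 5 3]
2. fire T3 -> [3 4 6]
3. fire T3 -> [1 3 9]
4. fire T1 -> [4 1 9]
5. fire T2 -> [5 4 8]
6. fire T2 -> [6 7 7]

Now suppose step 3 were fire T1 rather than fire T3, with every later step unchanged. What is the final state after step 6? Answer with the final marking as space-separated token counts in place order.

11 6 4

(re-executing from step 3 with the substitution; state before step 3: [3 4 6])
3. fire T1 -> [6 2 6]
4. fire T1 -> [9 0 6]
5. fire T2 -> [10 3 5]
6. fire T2 -> [11 6 4]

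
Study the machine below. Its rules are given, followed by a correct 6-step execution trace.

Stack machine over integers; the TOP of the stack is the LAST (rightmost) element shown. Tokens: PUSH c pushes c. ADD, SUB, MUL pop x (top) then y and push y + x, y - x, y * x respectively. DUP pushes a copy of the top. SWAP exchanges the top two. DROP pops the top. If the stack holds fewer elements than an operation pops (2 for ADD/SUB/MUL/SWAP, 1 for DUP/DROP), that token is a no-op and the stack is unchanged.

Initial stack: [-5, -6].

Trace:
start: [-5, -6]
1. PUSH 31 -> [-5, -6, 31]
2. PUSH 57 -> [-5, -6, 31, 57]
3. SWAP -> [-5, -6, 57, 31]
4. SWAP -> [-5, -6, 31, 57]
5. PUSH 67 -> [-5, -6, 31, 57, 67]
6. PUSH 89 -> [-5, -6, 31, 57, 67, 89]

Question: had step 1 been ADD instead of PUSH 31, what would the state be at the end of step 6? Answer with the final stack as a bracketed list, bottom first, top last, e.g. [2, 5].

(re-executing from step 1 with the substitution; state before step 1: [-5, -6])
1. ADD -> [-11]
2. PUSH 57 -> [-11, 57]
3. SWAP -> [57, -11]
4. SWAP -> [-11, 57]
5. PUSH 67 -> [-11, 57, 67]
6. PUSH 89 -> [-11, 57, 67, 89]

[-11, 57, 67, 89]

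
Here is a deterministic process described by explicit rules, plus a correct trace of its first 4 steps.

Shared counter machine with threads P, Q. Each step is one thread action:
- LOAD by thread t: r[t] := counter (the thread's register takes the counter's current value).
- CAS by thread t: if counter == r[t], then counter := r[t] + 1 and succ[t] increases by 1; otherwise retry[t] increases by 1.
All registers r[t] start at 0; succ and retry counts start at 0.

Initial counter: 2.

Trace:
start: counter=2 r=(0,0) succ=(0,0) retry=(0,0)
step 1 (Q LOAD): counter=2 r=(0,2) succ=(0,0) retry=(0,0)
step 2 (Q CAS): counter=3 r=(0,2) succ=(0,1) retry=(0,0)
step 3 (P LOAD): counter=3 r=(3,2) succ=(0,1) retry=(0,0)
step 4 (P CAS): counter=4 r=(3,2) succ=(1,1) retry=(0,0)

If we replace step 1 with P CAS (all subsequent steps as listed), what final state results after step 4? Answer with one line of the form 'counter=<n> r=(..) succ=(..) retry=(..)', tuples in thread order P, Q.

(re-executing from step 1 with the substitution; state before step 1: counter=2 r=(0,0) succ=(0,0) retry=(0,0))
step 1 (P CAS): counter=2 r=(0,0) succ=(0,0) retry=(1,0)
step 2 (Q CAS): counter=2 r=(0,0) succ=(0,0) retry=(1,1)
step 3 (P LOAD): counter=2 r=(2,0) succ=(0,0) retry=(1,1)
step 4 (P CAS): counter=3 r=(2,0) succ=(1,0) retry=(1,1)

counter=3 r=(2,0) succ=(1,0) retry=(1,1)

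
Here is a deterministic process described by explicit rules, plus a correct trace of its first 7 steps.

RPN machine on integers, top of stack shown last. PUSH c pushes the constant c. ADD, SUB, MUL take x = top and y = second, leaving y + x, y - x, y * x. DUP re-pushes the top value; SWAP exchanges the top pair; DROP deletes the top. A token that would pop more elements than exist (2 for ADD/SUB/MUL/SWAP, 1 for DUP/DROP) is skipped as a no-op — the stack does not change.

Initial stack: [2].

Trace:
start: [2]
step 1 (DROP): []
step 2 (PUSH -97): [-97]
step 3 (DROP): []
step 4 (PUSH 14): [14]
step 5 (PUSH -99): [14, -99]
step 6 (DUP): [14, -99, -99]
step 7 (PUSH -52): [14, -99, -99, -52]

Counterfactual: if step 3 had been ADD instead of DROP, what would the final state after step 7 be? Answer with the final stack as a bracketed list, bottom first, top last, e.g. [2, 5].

(re-executing from step 3 with the substitution; state before step 3: [-97])
step 3 (ADD): [-97]
step 4 (PUSH 14): [-97, 14]
step 5 (PUSH -99): [-97, 14, -99]
step 6 (DUP): [-97, 14, -99, -99]
step 7 (PUSH -52): [-97, 14, -99, -99, -52]

[-97, 14, -99, -99, -52]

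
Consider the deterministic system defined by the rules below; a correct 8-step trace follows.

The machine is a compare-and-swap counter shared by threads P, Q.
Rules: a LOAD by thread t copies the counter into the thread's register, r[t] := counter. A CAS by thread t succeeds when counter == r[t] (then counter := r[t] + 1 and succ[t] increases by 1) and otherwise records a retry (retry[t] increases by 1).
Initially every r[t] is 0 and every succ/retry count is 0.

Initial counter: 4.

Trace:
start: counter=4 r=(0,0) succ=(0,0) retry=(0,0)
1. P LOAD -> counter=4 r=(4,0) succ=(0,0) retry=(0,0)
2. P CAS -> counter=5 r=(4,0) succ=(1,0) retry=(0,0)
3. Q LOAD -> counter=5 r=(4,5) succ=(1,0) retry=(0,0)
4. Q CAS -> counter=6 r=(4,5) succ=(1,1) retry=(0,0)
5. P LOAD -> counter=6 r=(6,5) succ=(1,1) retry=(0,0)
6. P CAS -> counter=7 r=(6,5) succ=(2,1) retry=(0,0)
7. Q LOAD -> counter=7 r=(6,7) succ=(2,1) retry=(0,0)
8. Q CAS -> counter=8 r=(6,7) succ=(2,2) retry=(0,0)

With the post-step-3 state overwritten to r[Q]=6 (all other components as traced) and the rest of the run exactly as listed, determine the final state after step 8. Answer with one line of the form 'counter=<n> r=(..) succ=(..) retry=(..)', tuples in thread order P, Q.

counter=7 r=(5,6) succ=(2,1) retry=(0,1)

state after step 3 := counter=5 r=(4,6) succ=(1,0) retry=(0,0)
4. Q CAS -> counter=5 r=(4,6) succ=(1,0) retry=(0,1)
5. P LOAD -> counter=5 r=(5,6) succ=(1,0) retry=(0,1)
6. P CAS -> counter=6 r=(5,6) succ=(2,0) retry=(0,1)
7. Q LOAD -> counter=6 r=(5,6) succ=(2,0) retry=(0,1)
8. Q CAS -> counter=7 r=(5,6) succ=(2,1) retry=(0,1)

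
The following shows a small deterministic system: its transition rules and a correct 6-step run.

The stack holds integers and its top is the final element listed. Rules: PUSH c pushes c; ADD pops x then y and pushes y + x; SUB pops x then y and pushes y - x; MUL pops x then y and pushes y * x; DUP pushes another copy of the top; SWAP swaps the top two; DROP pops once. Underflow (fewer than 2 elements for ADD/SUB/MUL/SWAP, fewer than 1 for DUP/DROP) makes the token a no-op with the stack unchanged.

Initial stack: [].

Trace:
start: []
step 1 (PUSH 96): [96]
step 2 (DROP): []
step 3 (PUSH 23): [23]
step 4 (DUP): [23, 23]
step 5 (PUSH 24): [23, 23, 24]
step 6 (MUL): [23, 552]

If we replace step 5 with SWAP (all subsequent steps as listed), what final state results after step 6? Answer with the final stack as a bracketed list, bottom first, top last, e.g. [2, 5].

[529]

(re-executing from step 5 with the substitution; state before step 5: [23, 23])
step 5 (SWAP): [23, 23]
step 6 (MUL): [529]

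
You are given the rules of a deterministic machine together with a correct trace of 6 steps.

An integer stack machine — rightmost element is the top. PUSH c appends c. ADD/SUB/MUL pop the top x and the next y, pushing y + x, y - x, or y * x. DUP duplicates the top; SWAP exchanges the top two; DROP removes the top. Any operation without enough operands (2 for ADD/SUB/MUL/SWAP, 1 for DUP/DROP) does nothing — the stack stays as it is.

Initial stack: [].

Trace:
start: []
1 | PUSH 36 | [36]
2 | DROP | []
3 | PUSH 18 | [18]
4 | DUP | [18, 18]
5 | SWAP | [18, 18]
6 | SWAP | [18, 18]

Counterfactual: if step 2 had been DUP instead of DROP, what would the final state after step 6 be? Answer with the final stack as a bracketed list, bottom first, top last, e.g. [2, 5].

(re-executing from step 2 with the substitution; state before step 2: [36])
2 | DUP | [36, 36]
3 | PUSH 18 | [36, 36, 18]
4 | DUP | [36, 36, 18, 18]
5 | SWAP | [36, 36, 18, 18]
6 | SWAP | [36, 36, 18, 18]

[36, 36, 18, 18]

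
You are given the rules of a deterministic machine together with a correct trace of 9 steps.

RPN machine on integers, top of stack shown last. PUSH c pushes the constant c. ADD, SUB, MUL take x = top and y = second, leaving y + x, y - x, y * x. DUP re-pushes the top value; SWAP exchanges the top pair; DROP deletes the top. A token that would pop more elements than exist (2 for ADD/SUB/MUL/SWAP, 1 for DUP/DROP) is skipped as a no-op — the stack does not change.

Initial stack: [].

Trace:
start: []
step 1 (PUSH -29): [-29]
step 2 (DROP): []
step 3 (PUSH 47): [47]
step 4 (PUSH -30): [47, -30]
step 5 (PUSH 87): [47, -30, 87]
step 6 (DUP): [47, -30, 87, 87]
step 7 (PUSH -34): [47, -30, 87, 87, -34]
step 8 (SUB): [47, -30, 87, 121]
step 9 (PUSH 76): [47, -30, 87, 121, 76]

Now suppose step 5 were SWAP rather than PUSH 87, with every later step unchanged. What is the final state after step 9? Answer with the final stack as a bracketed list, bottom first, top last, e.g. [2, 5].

(re-executing from step 5 with the substitution; state before step 5: [47, -30])
step 5 (SWAP): [-30, 47]
step 6 (DUP): [-30, 47, 47]
step 7 (PUSH -34): [-30, 47, 47, -34]
step 8 (SUB): [-30, 47, 81]
step 9 (PUSH 76): [-30, 47, 81, 76]

[-30, 47, 81, 76]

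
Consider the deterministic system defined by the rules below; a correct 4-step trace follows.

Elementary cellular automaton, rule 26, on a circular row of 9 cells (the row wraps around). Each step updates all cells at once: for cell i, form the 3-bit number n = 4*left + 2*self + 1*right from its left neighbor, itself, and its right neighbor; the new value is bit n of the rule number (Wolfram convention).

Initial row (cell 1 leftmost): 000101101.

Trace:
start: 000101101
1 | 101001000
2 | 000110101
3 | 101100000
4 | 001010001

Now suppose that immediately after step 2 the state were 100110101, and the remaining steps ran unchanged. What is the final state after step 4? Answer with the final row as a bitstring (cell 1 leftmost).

010010010

state after step 2 := 100110101
3 | 011100001
4 | 010010010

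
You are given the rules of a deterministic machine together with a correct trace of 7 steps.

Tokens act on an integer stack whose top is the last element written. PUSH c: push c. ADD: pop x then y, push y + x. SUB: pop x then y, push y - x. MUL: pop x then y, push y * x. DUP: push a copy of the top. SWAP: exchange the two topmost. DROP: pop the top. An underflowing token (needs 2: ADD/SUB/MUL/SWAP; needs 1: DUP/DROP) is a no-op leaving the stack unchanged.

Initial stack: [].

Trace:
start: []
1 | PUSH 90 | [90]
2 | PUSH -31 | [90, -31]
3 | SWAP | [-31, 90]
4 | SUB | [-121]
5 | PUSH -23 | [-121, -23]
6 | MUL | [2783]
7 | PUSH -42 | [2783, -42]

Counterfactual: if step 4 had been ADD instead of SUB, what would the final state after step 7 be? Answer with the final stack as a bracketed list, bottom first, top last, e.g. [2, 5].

[-1357, -42]

(re-executing from step 4 with the substitution; state before step 4: [-31, 90])
4 | ADD | [59]
5 | PUSH -23 | [59, -23]
6 | MUL | [-1357]
7 | PUSH -42 | [-1357, -42]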